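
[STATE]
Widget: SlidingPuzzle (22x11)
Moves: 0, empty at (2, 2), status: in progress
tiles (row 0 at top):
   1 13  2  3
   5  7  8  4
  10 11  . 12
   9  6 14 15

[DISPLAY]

┌────┬────┬────┬────┐ 
│  1 │ 13 │  2 │  3 │ 
├────┼────┼────┼────┤ 
│  5 │  7 │  8 │  4 │ 
├────┼────┼────┼────┤ 
│ 10 │ 11 │    │ 12 │ 
├────┼────┼────┼────┤ 
│  9 │  6 │ 14 │ 15 │ 
└────┴────┴────┴────┘ 
Moves: 0              
                      


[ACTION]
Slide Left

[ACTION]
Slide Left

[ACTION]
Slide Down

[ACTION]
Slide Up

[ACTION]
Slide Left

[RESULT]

┌────┬────┬────┬────┐ 
│  1 │ 13 │  2 │  3 │ 
├────┼────┼────┼────┤ 
│  5 │  7 │  8 │  4 │ 
├────┼────┼────┼────┤ 
│ 10 │ 11 │ 12 │    │ 
├────┼────┼────┼────┤ 
│  9 │  6 │ 14 │ 15 │ 
└────┴────┴────┴────┘ 
Moves: 3              
                      


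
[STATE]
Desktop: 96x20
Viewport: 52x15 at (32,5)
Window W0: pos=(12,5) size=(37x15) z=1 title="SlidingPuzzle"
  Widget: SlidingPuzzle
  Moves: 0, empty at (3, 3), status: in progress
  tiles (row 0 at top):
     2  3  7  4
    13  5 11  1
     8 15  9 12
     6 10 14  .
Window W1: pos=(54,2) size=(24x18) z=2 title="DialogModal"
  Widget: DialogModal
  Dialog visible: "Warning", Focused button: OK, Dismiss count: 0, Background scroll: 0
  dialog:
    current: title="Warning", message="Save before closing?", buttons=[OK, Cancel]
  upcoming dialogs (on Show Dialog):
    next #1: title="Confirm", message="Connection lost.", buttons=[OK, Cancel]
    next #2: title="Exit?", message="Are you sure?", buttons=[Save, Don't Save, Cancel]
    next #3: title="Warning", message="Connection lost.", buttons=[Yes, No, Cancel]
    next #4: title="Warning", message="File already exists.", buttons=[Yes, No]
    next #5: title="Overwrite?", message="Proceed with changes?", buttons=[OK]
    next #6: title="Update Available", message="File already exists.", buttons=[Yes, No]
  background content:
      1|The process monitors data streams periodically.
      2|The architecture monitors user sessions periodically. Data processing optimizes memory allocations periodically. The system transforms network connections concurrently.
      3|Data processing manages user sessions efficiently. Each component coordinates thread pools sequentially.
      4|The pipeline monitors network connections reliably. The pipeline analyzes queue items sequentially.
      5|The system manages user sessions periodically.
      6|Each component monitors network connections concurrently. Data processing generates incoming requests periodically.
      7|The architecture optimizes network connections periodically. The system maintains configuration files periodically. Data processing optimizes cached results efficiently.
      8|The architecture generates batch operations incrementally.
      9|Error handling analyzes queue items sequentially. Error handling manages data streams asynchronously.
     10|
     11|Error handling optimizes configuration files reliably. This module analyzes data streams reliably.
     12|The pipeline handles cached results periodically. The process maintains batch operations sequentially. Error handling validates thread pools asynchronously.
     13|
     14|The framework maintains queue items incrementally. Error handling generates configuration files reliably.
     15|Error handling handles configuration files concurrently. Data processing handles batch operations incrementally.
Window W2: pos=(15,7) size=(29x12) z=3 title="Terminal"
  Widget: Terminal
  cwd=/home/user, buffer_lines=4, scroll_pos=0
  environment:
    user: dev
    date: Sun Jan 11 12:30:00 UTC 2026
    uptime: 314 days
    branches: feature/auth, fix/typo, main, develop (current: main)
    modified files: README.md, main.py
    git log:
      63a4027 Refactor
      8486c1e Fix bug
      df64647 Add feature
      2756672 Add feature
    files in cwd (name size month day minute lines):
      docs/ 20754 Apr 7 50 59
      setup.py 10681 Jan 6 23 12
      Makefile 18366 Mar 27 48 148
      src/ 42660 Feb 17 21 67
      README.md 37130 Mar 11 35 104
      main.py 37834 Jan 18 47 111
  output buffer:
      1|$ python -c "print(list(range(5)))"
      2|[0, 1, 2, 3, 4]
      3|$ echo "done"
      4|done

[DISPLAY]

━━━━━━━━━━━━━━━━┓     ┃The process monitors d┃      
                ┃     ┃The architecture monit┃      
━━━━━━━━━━━┓────┨     ┃Data processing manage┃      
           ┃    ┃     ┃The pipeline monitors ┃      
───────────┨    ┃     ┃Th┌────────────────┐se┃      
nt(list(ran┃    ┃     ┃Ea│    Warning     │or┃      
           ┃    ┃     ┃Th│Save before clos│im┃      
           ┃    ┃     ┃Th│ [OK]  Cancel   │er┃      
           ┃    ┃     ┃Er└────────────────┘ze┃      
           ┃    ┃     ┃                      ┃      
           ┃    ┃     ┃Error handling optimiz┃      
           ┃    ┃     ┃The pipeline handles c┃      
           ┃    ┃     ┃                      ┃      
━━━━━━━━━━━┛    ┃     ┃The framework maintain┃      
━━━━━━━━━━━━━━━━┛     ┗━━━━━━━━━━━━━━━━━━━━━━┛      


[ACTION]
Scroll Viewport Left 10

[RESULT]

━━━━━━━━━━━━━━━━━━━━━━━━━━┓     ┃The process monitor
uzzle                     ┃     ┃The architecture mo
━━━━━━━━━━━━━━━━━━━━━┓────┨     ┃Data processing man
nal                  ┃    ┃     ┃The pipeline monito
─────────────────────┨    ┃     ┃Th┌────────────────
on -c "print(list(ran┃    ┃     ┃Ea│    Warning     
 2, 3, 4]            ┃    ┃     ┃Th│Save before clos
 "done"              ┃    ┃     ┃Th│ [OK]  Cancel   
                     ┃    ┃     ┃Er└────────────────
                     ┃    ┃     ┃                   
                     ┃    ┃     ┃Error handling opti
                     ┃    ┃     ┃The pipeline handle
                     ┃    ┃     ┃                   
━━━━━━━━━━━━━━━━━━━━━┛    ┃     ┃The framework maint
━━━━━━━━━━━━━━━━━━━━━━━━━━┛     ┗━━━━━━━━━━━━━━━━━━━


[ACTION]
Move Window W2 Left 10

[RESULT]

━━━━━━━━━━━━━━━━━━━━━━━━━━┓     ┃The process monitor
uzzle                     ┃     ┃The architecture mo
━━━━━━━━━━━┓──────────────┨     ┃Data processing man
           ┃              ┃     ┃The pipeline monito
───────────┨              ┃     ┃Th┌────────────────
nt(list(ran┃              ┃     ┃Ea│    Warning     
           ┃              ┃     ┃Th│Save before clos
           ┃              ┃     ┃Th│ [OK]  Cancel   
           ┃              ┃     ┃Er└────────────────
           ┃              ┃     ┃                   
           ┃              ┃     ┃Error handling opti
           ┃              ┃     ┃The pipeline handle
           ┃              ┃     ┃                   
━━━━━━━━━━━┛              ┃     ┃The framework maint
━━━━━━━━━━━━━━━━━━━━━━━━━━┛     ┗━━━━━━━━━━━━━━━━━━━


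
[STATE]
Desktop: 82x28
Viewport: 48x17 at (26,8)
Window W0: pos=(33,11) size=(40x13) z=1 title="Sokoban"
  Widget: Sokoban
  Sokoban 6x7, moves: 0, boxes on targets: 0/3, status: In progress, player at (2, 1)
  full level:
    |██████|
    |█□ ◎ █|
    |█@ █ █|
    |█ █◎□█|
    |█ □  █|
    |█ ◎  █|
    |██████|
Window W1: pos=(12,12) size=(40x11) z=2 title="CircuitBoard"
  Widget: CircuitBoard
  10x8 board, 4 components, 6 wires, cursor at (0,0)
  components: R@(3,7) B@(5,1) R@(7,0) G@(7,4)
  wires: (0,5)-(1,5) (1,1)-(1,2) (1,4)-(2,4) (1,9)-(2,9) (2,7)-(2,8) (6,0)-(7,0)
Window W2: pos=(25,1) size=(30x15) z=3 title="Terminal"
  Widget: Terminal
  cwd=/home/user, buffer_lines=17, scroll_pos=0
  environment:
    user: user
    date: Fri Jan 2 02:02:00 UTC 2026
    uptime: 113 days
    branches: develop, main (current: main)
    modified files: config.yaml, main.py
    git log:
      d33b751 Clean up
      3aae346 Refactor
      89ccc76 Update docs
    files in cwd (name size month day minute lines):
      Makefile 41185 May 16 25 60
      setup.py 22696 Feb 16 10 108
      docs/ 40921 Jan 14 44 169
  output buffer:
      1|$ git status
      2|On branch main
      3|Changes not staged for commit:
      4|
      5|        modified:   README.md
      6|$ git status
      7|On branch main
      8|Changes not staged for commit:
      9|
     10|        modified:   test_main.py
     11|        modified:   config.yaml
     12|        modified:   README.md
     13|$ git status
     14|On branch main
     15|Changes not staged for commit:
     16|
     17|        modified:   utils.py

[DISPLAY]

        modified:   README.m┃                   
$ git status                ┃                   
On branch main              ┃                   
Changes not staged for commi┃━━━━━━━━━━━━━━━━━┓ 
                            ┃                 ┃ 
        modified:   test_mai┃─────────────────┨ 
        modified:   config.y┃                 ┃ 
━━━━━━━━━━━━━━━━━━━━━━━━━━━━┛                 ┃ 
           ·             ┃                    ┃ 
           │             ┃                    ┃ 
       ·   ·             ┃                    ┃ 
       │                 ┃                    ┃ 
       ·           · ─ · ┃                    ┃ 
                         ┃                    ┃ 
━━━━━━━━━━━━━━━━━━━━━━━━━┛                    ┃ 
       ┗━━━━━━━━━━━━━━━━━━━━━━━━━━━━━━━━━━━━━━┛ 
                                                


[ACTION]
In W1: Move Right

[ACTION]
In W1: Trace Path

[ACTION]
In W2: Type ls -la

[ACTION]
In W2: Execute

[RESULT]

                            ┃                   
        modified:   utils.py┃                   
$ ls -la                    ┃                   
-rw-r--r--  1 user group    ┃━━━━━━━━━━━━━━━━━┓ 
-rw-r--r--  1 user group    ┃                 ┃ 
drwxr-xr-x  1 user group    ┃─────────────────┨ 
$ █                         ┃                 ┃ 
━━━━━━━━━━━━━━━━━━━━━━━━━━━━┛                 ┃ 
           ·             ┃                    ┃ 
           │             ┃                    ┃ 
       ·   ·             ┃                    ┃ 
       │                 ┃                    ┃ 
       ·           · ─ · ┃                    ┃ 
                         ┃                    ┃ 
━━━━━━━━━━━━━━━━━━━━━━━━━┛                    ┃ 
       ┗━━━━━━━━━━━━━━━━━━━━━━━━━━━━━━━━━━━━━━┛ 
                                                


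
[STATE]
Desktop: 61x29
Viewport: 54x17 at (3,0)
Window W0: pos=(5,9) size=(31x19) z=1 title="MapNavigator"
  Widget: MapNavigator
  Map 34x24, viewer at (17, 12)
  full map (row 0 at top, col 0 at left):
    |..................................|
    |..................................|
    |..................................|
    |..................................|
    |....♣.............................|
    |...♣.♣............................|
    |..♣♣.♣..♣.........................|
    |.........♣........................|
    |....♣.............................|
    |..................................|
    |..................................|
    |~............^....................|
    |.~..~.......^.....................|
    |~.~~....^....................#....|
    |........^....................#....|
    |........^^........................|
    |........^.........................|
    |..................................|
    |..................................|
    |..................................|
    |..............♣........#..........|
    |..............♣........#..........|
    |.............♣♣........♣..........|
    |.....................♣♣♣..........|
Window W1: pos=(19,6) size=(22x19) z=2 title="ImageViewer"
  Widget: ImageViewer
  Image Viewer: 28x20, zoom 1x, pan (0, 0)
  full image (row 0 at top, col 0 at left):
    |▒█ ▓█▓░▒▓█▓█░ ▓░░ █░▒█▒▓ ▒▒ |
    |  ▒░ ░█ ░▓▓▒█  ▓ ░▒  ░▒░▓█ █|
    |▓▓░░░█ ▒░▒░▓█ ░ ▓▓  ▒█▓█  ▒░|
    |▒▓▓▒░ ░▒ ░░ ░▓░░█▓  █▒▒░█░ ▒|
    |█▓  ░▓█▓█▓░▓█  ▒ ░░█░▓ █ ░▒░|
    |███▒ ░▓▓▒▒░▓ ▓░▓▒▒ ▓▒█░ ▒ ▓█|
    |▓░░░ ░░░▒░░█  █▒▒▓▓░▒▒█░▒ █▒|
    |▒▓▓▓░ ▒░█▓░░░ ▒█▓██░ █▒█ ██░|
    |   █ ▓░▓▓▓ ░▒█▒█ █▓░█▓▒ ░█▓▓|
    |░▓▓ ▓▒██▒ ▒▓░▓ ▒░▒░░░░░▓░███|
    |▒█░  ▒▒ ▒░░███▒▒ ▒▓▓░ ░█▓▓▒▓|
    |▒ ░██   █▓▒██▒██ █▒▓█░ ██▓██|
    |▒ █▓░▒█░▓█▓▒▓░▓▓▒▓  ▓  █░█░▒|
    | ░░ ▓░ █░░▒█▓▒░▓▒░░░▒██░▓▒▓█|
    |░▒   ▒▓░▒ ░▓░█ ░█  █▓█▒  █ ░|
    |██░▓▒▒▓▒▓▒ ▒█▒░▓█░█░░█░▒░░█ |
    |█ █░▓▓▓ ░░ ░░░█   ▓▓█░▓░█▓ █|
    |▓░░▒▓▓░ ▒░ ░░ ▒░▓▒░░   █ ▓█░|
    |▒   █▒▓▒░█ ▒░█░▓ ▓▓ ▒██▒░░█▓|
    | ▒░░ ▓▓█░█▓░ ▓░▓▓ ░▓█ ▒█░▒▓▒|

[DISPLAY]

                                                      
                                                      
                                                      
                                                      
                                                      
                                                      
                ┏━━━━━━━━━━━━━━━━━━━━┓                
                ┃ ImageViewer        ┃                
                ┠────────────────────┨                
  ┏━━━━━━━━━━━━━┃▒█ ▓█▓░▒▓█▓█░ ▓░░ █░┃                
  ┃ MapNavigator┃  ▒░ ░█ ░▓▓▒█  ▓ ░▒ ┃                
  ┠─────────────┃▓▓░░░█ ▒░▒░▓█ ░ ▓▓  ┃                
  ┃♣.♣..........┃▒▓▓▒░ ░▒ ░░ ░▓░░█▓  ┃                
  ┃♣.♣..♣.......┃█▓  ░▓█▓█▓░▓█  ▒ ░░█┃                
  ┃......♣......┃███▒ ░▓▓▒▒░▓ ▓░▓▒▒ ▓┃                
  ┃.♣...........┃▓░░░ ░░░▒░░█  █▒▒▓▓░┃                
  ┃.............┃▒▓▓▓░ ▒░█▓░░░ ▒█▓██░┃                


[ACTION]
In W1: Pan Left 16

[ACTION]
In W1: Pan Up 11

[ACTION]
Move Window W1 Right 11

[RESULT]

                                                      
                                                      
                                                      
                                                      
                                                      
                                                      
                           ┏━━━━━━━━━━━━━━━━━━━━┓     
                           ┃ ImageViewer        ┃     
                           ┠────────────────────┨     
  ┏━━━━━━━━━━━━━━━━━━━━━━━━┃▒█ ▓█▓░▒▓█▓█░ ▓░░ █░┃     
  ┃ MapNavigator           ┃  ▒░ ░█ ░▓▓▒█  ▓ ░▒ ┃     
  ┠────────────────────────┃▓▓░░░█ ▒░▒░▓█ ░ ▓▓  ┃     
  ┃♣.♣.....................┃▒▓▓▒░ ░▒ ░░ ░▓░░█▓  ┃     
  ┃♣.♣..♣..................┃█▓  ░▓█▓█▓░▓█  ▒ ░░█┃     
  ┃......♣.................┃███▒ ░▓▓▒▒░▓ ▓░▓▒▒ ▓┃     
  ┃.♣......................┃▓░░░ ░░░▒░░█  █▒▒▓▓░┃     
  ┃........................┃▒▓▓▓░ ▒░█▓░░░ ▒█▓██░┃     


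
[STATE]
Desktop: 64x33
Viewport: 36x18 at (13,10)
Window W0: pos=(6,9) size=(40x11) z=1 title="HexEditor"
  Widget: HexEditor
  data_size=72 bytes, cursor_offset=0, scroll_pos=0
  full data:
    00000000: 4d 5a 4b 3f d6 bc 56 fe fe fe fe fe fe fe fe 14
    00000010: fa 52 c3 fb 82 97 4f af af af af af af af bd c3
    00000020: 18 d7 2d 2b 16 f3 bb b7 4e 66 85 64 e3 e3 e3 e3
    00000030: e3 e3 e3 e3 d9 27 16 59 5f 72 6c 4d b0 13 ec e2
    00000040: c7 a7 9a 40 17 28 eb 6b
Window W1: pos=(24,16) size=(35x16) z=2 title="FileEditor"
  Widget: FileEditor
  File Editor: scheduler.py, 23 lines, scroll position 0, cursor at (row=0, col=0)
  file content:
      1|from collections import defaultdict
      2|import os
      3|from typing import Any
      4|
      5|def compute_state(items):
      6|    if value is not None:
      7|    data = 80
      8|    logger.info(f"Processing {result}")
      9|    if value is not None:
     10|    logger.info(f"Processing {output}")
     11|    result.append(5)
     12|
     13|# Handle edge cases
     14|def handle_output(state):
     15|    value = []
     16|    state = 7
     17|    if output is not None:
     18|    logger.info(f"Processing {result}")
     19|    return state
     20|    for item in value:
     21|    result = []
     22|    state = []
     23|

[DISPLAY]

itor                            ┃   
────────────────────────────────┨   
00  4D 5a 4b 3f d6 bc 56 fe  fe ┃   
10  fa 52 c3 fb 82 97 4f af  af ┃   
20  18 d7 2d 2b 16 f3 bb b7  4e ┃   
30  e3 e3 e3 e3 d9 27 16 59  5f ┃   
40  c7 a7 9┏━━━━━━━━━━━━━━━━━━━━━━━━
           ┃ FileEditor             
           ┠────────────────────────
━━━━━━━━━━━┃█rom collections import 
           ┃import os               
           ┃from typing import Any  
           ┃                        
           ┃def compute_state(items)
           ┃    if value is not None
           ┃    data = 80           
           ┃    logger.info(f"Proces
           ┃    if value is not None


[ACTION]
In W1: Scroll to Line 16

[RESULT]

itor                            ┃   
────────────────────────────────┨   
00  4D 5a 4b 3f d6 bc 56 fe  fe ┃   
10  fa 52 c3 fb 82 97 4f af  af ┃   
20  18 d7 2d 2b 16 f3 bb b7  4e ┃   
30  e3 e3 e3 e3 d9 27 16 59  5f ┃   
40  c7 a7 9┏━━━━━━━━━━━━━━━━━━━━━━━━
           ┃ FileEditor             
           ┠────────────────────────
━━━━━━━━━━━┃                        
           ┃# Handle edge cases     
           ┃def handle_output(state)
           ┃    value = []          
           ┃    state = 7           
           ┃    if output is not Non
           ┃    logger.info(f"Proces
           ┃    return state        
           ┃    for item in value:  


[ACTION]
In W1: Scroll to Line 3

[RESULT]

itor                            ┃   
────────────────────────────────┨   
00  4D 5a 4b 3f d6 bc 56 fe  fe ┃   
10  fa 52 c3 fb 82 97 4f af  af ┃   
20  18 d7 2d 2b 16 f3 bb b7  4e ┃   
30  e3 e3 e3 e3 d9 27 16 59  5f ┃   
40  c7 a7 9┏━━━━━━━━━━━━━━━━━━━━━━━━
           ┃ FileEditor             
           ┠────────────────────────
━━━━━━━━━━━┃from typing import Any  
           ┃                        
           ┃def compute_state(items)
           ┃    if value is not None
           ┃    data = 80           
           ┃    logger.info(f"Proces
           ┃    if value is not None
           ┃    logger.info(f"Proces
           ┃    result.append(5)    


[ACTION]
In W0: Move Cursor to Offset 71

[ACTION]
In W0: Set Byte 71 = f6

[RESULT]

itor                            ┃   
────────────────────────────────┨   
00  4d 5a 4b 3f d6 bc 56 fe  fe ┃   
10  fa 52 c3 fb 82 97 4f af  af ┃   
20  18 d7 2d 2b 16 f3 bb b7  4e ┃   
30  e3 e3 e3 e3 d9 27 16 59  5f ┃   
40  c7 a7 9┏━━━━━━━━━━━━━━━━━━━━━━━━
           ┃ FileEditor             
           ┠────────────────────────
━━━━━━━━━━━┃from typing import Any  
           ┃                        
           ┃def compute_state(items)
           ┃    if value is not None
           ┃    data = 80           
           ┃    logger.info(f"Proces
           ┃    if value is not None
           ┃    logger.info(f"Proces
           ┃    result.append(5)    


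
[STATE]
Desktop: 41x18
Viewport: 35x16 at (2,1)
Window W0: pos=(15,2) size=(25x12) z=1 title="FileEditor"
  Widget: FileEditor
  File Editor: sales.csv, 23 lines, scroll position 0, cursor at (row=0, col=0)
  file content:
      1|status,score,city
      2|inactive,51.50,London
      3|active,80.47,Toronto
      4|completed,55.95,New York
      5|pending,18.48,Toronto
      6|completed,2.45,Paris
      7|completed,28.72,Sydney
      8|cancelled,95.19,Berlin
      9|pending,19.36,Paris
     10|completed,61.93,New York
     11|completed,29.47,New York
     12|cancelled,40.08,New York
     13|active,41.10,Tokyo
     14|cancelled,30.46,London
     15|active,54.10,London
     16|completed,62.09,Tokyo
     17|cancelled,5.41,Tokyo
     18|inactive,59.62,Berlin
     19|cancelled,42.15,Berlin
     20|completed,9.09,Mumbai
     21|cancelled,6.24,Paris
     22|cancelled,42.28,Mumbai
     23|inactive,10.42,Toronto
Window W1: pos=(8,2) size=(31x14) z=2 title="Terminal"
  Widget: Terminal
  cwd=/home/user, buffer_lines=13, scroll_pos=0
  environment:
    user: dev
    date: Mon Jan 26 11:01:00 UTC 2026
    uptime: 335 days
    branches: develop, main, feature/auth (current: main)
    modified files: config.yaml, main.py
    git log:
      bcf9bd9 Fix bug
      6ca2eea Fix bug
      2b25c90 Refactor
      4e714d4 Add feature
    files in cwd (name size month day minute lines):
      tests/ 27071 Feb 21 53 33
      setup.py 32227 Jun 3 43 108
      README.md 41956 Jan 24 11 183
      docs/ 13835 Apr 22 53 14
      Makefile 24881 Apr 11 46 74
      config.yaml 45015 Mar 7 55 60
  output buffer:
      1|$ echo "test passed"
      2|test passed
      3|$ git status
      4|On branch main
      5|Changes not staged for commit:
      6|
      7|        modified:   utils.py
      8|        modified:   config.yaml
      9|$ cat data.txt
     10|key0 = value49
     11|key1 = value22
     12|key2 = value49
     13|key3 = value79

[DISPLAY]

                                   
      ┏━━━━━━━━━━━━━━━━━━━━━━━━━━━━
      ┃ Terminal                   
      ┠────────────────────────────
      ┃$ echo "test passed"        
      ┃test passed                 
      ┃$ git status                
      ┃On branch main              
      ┃Changes not staged for commi
      ┃                            
      ┃        modified:   utils.py
      ┃        modified:   config.y
      ┃$ cat data.txt              
      ┃key0 = value49              
      ┗━━━━━━━━━━━━━━━━━━━━━━━━━━━━
                                   


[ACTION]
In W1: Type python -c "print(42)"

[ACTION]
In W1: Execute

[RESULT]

                                   
      ┏━━━━━━━━━━━━━━━━━━━━━━━━━━━━
      ┃ Terminal                   
      ┠────────────────────────────
      ┃        modified:   utils.py
      ┃        modified:   config.y
      ┃$ cat data.txt              
      ┃key0 = value49              
      ┃key1 = value22              
      ┃key2 = value49              
      ┃key3 = value79              
      ┃$ python -c "print(42)"     
      ┃42                          
      ┃$ █                         
      ┗━━━━━━━━━━━━━━━━━━━━━━━━━━━━
                                   


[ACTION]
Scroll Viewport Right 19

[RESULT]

                                   
  ┏━━━━━━━━━━━━━━━━━━━━━━━━━━━━━┓┓ 
  ┃ Terminal                    ┃┃ 
  ┠─────────────────────────────┨┨ 
  ┃        modified:   utils.py ┃┃ 
  ┃        modified:   config.ya┃┃ 
  ┃$ cat data.txt               ┃┃ 
  ┃key0 = value49               ┃┃ 
  ┃key1 = value22               ┃┃ 
  ┃key2 = value49               ┃┃ 
  ┃key3 = value79               ┃┃ 
  ┃$ python -c "print(42)"      ┃┃ 
  ┃42                           ┃┛ 
  ┃$ █                          ┃  
  ┗━━━━━━━━━━━━━━━━━━━━━━━━━━━━━┛  
                                   


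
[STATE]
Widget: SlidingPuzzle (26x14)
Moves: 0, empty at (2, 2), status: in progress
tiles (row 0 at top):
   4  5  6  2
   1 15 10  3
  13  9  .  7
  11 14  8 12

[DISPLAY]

┌────┬────┬────┬────┐     
│  4 │  5 │  6 │  2 │     
├────┼────┼────┼────┤     
│  1 │ 15 │ 10 │  3 │     
├────┼────┼────┼────┤     
│ 13 │  9 │    │  7 │     
├────┼────┼────┼────┤     
│ 11 │ 14 │  8 │ 12 │     
└────┴────┴────┴────┘     
Moves: 0                  
                          
                          
                          
                          


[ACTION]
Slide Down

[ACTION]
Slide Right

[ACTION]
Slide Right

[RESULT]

┌────┬────┬────┬────┐     
│  4 │  5 │  6 │  2 │     
├────┼────┼────┼────┤     
│    │  1 │ 15 │  3 │     
├────┼────┼────┼────┤     
│ 13 │  9 │ 10 │  7 │     
├────┼────┼────┼────┤     
│ 11 │ 14 │  8 │ 12 │     
└────┴────┴────┴────┘     
Moves: 3                  
                          
                          
                          
                          


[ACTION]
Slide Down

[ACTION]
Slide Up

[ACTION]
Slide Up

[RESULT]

┌────┬────┬────┬────┐     
│  4 │  5 │  6 │  2 │     
├────┼────┼────┼────┤     
│ 13 │  1 │ 15 │  3 │     
├────┼────┼────┼────┤     
│    │  9 │ 10 │  7 │     
├────┼────┼────┼────┤     
│ 11 │ 14 │  8 │ 12 │     
└────┴────┴────┴────┘     
Moves: 6                  
                          
                          
                          
                          


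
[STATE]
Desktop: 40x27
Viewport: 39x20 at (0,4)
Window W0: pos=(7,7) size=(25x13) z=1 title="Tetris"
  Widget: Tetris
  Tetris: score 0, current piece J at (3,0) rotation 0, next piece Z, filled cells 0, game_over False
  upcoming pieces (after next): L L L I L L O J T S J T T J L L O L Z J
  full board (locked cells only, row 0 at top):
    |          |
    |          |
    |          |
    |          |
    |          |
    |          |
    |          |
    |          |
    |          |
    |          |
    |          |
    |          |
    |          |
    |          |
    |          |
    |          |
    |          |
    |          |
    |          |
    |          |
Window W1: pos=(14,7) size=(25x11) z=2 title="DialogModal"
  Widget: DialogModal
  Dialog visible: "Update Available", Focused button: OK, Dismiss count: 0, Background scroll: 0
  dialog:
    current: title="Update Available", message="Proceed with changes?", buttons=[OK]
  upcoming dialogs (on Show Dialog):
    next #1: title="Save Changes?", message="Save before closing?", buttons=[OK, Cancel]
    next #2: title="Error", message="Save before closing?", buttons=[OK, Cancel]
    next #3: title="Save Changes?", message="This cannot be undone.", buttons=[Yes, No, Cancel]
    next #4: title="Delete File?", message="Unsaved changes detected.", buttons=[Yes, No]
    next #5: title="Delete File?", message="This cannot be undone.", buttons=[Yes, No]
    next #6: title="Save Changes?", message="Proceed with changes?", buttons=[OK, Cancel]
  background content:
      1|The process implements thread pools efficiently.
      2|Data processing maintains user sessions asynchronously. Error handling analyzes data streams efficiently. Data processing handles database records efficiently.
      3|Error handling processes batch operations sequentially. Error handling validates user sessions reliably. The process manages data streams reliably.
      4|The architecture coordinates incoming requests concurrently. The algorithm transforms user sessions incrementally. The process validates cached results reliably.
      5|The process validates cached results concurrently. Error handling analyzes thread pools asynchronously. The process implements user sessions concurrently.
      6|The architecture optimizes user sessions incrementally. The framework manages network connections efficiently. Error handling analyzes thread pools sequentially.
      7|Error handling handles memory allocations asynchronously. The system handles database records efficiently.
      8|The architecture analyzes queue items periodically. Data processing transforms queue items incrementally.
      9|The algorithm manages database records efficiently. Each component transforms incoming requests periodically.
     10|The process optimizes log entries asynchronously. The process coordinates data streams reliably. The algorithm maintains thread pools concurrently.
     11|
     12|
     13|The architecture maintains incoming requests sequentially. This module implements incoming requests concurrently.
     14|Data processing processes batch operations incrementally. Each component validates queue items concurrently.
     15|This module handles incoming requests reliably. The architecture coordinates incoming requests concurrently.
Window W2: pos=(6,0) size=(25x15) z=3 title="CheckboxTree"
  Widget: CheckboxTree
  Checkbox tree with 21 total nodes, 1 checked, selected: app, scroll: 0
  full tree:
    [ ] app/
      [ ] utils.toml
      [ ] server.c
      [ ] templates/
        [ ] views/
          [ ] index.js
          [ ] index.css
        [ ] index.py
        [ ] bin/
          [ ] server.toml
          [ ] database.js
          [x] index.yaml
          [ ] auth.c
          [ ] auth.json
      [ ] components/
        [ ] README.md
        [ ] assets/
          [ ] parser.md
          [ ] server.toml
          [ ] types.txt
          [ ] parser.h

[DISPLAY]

      ┃   [ ] utils.toml      ┃        
      ┃   [ ] server.c        ┃        
      ┃   [-] templates/      ┃        
      ┃     [ ] views/        ┃━━━━━━━┓
      ┃       [ ] index.js    ┃       ┃
      ┃       [ ] index.css   ┃───────┨
      ┃     [ ] index.py      ┃ements ┃
      ┃     [-] bin/          ┃────┐ai┃
      ┃       [ ] server.toml ┃able│se┃
      ┃       [ ] database.js ┃chan│di┃
      ┗━━━━━━━━━━━━━━━━━━━━━━━┛    │ c┃
       ┃      ┃Th└─────────────────┘mi┃
       ┃      ┃Error handling handles ┃
       ┃      ┗━━━━━━━━━━━━━━━━━━━━━━━┛
       ┃          │            ┃       
       ┗━━━━━━━━━━━━━━━━━━━━━━━┛       
                                       
                                       
                                       
                                       


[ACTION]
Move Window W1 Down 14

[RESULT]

      ┃   [ ] utils.toml      ┃        
      ┃   [ ] server.c        ┃        
      ┃   [-] templates/      ┃        
      ┃     [ ] views/        ┃┓       
      ┃       [ ] index.js    ┃┃       
      ┃       [ ] index.css   ┃┨       
      ┃     [ ] index.py      ┃┃       
      ┃     [-] bin/          ┃┃       
      ┃       [ ] server.toml ┃┃       
      ┃       [ ] database.js ┃┃       
      ┗━━━━━━━━━━━━━━━━━━━━━━━┛┃       
       ┃          │            ┃       
       ┃      ┏━━━━━━━━━━━━━━━━━━━━━━━┓
       ┃      ┃ DialogModal           ┃
       ┃      ┠───────────────────────┨
       ┗━━━━━━┃The process implements ┃
              ┃Da┌─────────────────┐ai┃
              ┃Er│ Update Available│se┃
              ┃Th│Proceed with chan│di┃
              ┃Th│       [OK]      │ c┃


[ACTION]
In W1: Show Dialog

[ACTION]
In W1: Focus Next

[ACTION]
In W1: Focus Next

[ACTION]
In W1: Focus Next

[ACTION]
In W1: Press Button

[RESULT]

      ┃   [ ] utils.toml      ┃        
      ┃   [ ] server.c        ┃        
      ┃   [-] templates/      ┃        
      ┃     [ ] views/        ┃┓       
      ┃       [ ] index.js    ┃┃       
      ┃       [ ] index.css   ┃┨       
      ┃     [ ] index.py      ┃┃       
      ┃     [-] bin/          ┃┃       
      ┃       [ ] server.toml ┃┃       
      ┃       [ ] database.js ┃┃       
      ┗━━━━━━━━━━━━━━━━━━━━━━━┛┃       
       ┃          │            ┃       
       ┃      ┏━━━━━━━━━━━━━━━━━━━━━━━┓
       ┃      ┃ DialogModal           ┃
       ┃      ┠───────────────────────┨
       ┗━━━━━━┃The process implements ┃
              ┃Data processing maintai┃
              ┃Error handling processe┃
              ┃The architecture coordi┃
              ┃The process validates c┃


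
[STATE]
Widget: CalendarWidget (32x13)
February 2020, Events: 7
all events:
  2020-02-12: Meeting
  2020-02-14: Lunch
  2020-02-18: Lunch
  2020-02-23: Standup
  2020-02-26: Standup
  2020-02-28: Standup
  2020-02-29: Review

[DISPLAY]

         February 2020          
Mo Tu We Th Fr Sa Su            
                1  2            
 3  4  5  6  7  8  9            
10 11 12* 13 14* 15 16          
17 18* 19 20 21 22 23*          
24 25 26* 27 28* 29*            
                                
                                
                                
                                
                                
                                


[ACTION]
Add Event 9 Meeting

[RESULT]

         February 2020          
Mo Tu We Th Fr Sa Su            
                1  2            
 3  4  5  6  7  8  9*           
10 11 12* 13 14* 15 16          
17 18* 19 20 21 22 23*          
24 25 26* 27 28* 29*            
                                
                                
                                
                                
                                
                                


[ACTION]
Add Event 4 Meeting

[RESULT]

         February 2020          
Mo Tu We Th Fr Sa Su            
                1  2            
 3  4*  5  6  7  8  9*          
10 11 12* 13 14* 15 16          
17 18* 19 20 21 22 23*          
24 25 26* 27 28* 29*            
                                
                                
                                
                                
                                
                                


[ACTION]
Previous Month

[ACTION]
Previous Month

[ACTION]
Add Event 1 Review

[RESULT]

         December 2019          
Mo Tu We Th Fr Sa Su            
                   1*           
 2  3  4  5  6  7  8            
 9 10 11 12 13 14 15            
16 17 18 19 20 21 22            
23 24 25 26 27 28 29            
30 31                           
                                
                                
                                
                                
                                


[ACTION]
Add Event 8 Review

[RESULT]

         December 2019          
Mo Tu We Th Fr Sa Su            
                   1*           
 2  3  4  5  6  7  8*           
 9 10 11 12 13 14 15            
16 17 18 19 20 21 22            
23 24 25 26 27 28 29            
30 31                           
                                
                                
                                
                                
                                


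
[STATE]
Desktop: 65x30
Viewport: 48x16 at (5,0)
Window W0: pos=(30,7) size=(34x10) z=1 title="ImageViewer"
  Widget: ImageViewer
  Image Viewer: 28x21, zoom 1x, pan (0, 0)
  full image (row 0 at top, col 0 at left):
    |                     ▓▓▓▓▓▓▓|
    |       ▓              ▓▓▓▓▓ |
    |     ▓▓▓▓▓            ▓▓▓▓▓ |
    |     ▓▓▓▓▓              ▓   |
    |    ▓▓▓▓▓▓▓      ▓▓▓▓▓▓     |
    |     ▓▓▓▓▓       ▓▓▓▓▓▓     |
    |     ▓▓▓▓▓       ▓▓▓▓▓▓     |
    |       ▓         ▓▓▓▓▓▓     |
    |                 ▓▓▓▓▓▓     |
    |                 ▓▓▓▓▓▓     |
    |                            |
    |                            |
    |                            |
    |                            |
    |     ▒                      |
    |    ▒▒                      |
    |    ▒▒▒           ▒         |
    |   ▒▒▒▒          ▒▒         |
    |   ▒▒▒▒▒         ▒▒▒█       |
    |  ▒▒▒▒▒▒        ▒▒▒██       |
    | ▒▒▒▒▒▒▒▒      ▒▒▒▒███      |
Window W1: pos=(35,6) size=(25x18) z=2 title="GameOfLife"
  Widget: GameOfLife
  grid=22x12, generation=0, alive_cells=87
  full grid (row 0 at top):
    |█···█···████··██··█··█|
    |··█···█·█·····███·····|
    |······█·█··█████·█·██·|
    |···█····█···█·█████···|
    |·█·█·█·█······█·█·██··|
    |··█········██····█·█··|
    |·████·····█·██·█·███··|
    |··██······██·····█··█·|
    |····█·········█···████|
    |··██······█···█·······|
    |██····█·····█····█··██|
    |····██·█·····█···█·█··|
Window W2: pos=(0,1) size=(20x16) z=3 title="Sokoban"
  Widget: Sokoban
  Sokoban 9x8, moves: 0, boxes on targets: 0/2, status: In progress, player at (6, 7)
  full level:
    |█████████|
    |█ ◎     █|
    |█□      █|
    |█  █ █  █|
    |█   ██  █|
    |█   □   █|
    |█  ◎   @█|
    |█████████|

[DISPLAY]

                                                
━━━━━━━━━━━━━━┓                                 
oban          ┃                                 
──────────────┨                                 
█████         ┃                                 
    █         ┃                                 
    █         ┃               ┏━━━━━━━━━━━━━━━━━
 █  █         ┃          ┏━━━━┃ GameOfLife      
██  █         ┃          ┃ Ima┠─────────────────
□   █         ┃          ┠────┃Gen: 0           
   @█         ┃          ┃    ┃█···█···████··██·
█████         ┃          ┃    ┃··█···█·█·····███
s: 0  0/2     ┃          ┃    ┃······█·█··█████·
              ┃          ┃    ┃···█····█···█·███
              ┃          ┃    ┃·█·█·█·█······█·█
              ┃          ┃    ┃··█········██····


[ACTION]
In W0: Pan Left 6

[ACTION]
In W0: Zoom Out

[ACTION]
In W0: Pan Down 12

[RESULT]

                                                
━━━━━━━━━━━━━━┓                                 
oban          ┃                                 
──────────────┨                                 
█████         ┃                                 
    █         ┃                                 
    █         ┃               ┏━━━━━━━━━━━━━━━━━
 █  █         ┃          ┏━━━━┃ GameOfLife      
██  █         ┃          ┃ Ima┠─────────────────
□   █         ┃          ┠────┃Gen: 0           
   @█         ┃          ┃    ┃█···█···████··██·
█████         ┃          ┃    ┃··█···█·█·····███
s: 0  0/2     ┃          ┃    ┃······█·█··█████·
              ┃          ┃    ┃···█····█···█·███
              ┃          ┃    ┃·█·█·█·█······█·█
              ┃          ┃   ▒┃··█········██····


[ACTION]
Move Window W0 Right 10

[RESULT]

                                                
━━━━━━━━━━━━━━┓                                 
oban          ┃                                 
──────────────┨                                 
█████         ┃                                 
    █         ┃                                 
    █         ┃               ┏━━━━━━━━━━━━━━━━━
 █  █         ┃           ┏━━━┃ GameOfLife      
██  █         ┃           ┃ Im┠─────────────────
□   █         ┃           ┠───┃Gen: 0           
   @█         ┃           ┃   ┃█···█···████··██·
█████         ┃           ┃   ┃··█···█·█·····███
s: 0  0/2     ┃           ┃   ┃······█·█··█████·
              ┃           ┃   ┃···█····█···█·███
              ┃           ┃   ┃·█·█·█·█······█·█
              ┃           ┃   ┃··█········██····
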